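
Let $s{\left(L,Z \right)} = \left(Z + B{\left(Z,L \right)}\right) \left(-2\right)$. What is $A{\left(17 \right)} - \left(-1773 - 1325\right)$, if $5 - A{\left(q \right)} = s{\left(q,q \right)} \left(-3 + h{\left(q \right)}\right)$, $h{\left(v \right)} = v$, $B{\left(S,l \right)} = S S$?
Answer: $11671$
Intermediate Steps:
$B{\left(S,l \right)} = S^{2}$
$s{\left(L,Z \right)} = - 2 Z - 2 Z^{2}$ ($s{\left(L,Z \right)} = \left(Z + Z^{2}\right) \left(-2\right) = - 2 Z - 2 Z^{2}$)
$A{\left(q \right)} = 5 - 2 q \left(-1 - q\right) \left(-3 + q\right)$
$A{\left(17 \right)} - \left(-1773 - 1325\right) = \left(5 - 102 - 4 \cdot 17^{2} + 2 \cdot 17^{3}\right) - \left(-1773 - 1325\right) = \left(5 - 102 - 1156 + 2 \cdot 4913\right) - -3098 = \left(5 - 102 - 1156 + 9826\right) + 3098 = 8573 + 3098 = 11671$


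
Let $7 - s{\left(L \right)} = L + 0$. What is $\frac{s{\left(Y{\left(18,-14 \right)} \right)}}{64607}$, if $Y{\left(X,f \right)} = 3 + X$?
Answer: $- \frac{14}{64607} \approx -0.00021669$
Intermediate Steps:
$s{\left(L \right)} = 7 - L$ ($s{\left(L \right)} = 7 - \left(L + 0\right) = 7 - L$)
$\frac{s{\left(Y{\left(18,-14 \right)} \right)}}{64607} = \frac{7 - \left(3 + 18\right)}{64607} = \left(7 - 21\right) \frac{1}{64607} = \left(-14\right) \frac{1}{64607} = - \frac{14}{64607}$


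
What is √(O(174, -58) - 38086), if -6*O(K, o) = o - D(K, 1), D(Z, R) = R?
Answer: I*√1370742/6 ≈ 195.13*I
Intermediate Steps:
O(K, o) = ⅙ - o/6 (O(K, o) = -(o - 1*1)/6 = -(o - 1)/6 = -(-1 + o)/6 = ⅙ - o/6)
√(O(174, -58) - 38086) = √((⅙ - ⅙*(-58)) - 38086) = √((⅙ + 29/3) - 38086) = √(59/6 - 38086) = √(-228457/6) = I*√1370742/6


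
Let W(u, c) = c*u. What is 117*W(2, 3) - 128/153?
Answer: 107278/153 ≈ 701.16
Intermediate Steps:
117*W(2, 3) - 128/153 = 117*(3*2) - 128/153 = 117*6 - 128*1/153 = 702 - 128/153 = 107278/153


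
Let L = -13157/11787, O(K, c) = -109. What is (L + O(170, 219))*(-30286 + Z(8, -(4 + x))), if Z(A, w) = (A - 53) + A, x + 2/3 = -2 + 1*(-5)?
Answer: 39357434620/11787 ≈ 3.3391e+6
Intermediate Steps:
x = -23/3 (x = -2/3 + (-2 + 1*(-5)) = -2/3 + (-2 - 5) = -2/3 - 7 = -23/3 ≈ -7.6667)
L = -13157/11787 (L = -13157*1/11787 = -13157/11787 ≈ -1.1162)
Z(A, w) = -53 + 2*A (Z(A, w) = (-53 + A) + A = -53 + 2*A)
(L + O(170, 219))*(-30286 + Z(8, -(4 + x))) = (-13157/11787 - 109)*(-30286 + (-53 + 2*8)) = -1297940*(-30286 + (-53 + 16))/11787 = -1297940*(-30286 - 37)/11787 = -1297940/11787*(-30323) = 39357434620/11787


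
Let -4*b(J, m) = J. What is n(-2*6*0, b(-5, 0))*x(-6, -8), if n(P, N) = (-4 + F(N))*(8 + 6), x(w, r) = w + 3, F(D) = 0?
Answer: 168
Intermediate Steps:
b(J, m) = -J/4
x(w, r) = 3 + w
n(P, N) = -56 (n(P, N) = (-4 + 0)*(8 + 6) = -4*14 = -56)
n(-2*6*0, b(-5, 0))*x(-6, -8) = -56*(3 - 6) = -56*(-3) = 168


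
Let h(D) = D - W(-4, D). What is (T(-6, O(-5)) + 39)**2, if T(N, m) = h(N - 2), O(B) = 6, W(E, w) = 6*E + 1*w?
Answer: 3969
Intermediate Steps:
W(E, w) = w + 6*E (W(E, w) = 6*E + w = w + 6*E)
h(D) = 24 (h(D) = D - (D + 6*(-4)) = D - (D - 24) = D - (-24 + D) = D + (24 - D) = 24)
T(N, m) = 24
(T(-6, O(-5)) + 39)**2 = (24 + 39)**2 = 63**2 = 3969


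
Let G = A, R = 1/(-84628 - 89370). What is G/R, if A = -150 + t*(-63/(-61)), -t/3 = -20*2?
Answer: 276656820/61 ≈ 4.5354e+6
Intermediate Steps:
t = 120 (t = -(-60)*2 = -3*(-40) = 120)
R = -1/173998 (R = 1/(-173998) = -1/173998 ≈ -5.7472e-6)
A = -1590/61 (A = -150 + 120*(-63/(-61)) = -150 + 120*(-63*(-1/61)) = -150 + 120*(63/61) = -150 + 7560/61 = -1590/61 ≈ -26.066)
G = -1590/61 ≈ -26.066
G/R = -1590/(61*(-1/173998)) = -1590/61*(-173998) = 276656820/61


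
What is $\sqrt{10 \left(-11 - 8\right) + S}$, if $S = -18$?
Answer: $4 i \sqrt{13} \approx 14.422 i$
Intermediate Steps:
$\sqrt{10 \left(-11 - 8\right) + S} = \sqrt{10 \left(-11 - 8\right) - 18} = \sqrt{10 \left(-19\right) - 18} = \sqrt{-190 - 18} = \sqrt{-208} = 4 i \sqrt{13}$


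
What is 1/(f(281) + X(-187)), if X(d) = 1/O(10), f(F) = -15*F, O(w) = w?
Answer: -10/42149 ≈ -0.00023725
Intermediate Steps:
X(d) = 1/10
1/(f(281) + X(-187)) = 1/(-15*281 + 1/10) = 1/(-4215 + 1/10) = 1/(-42149/10) = -10/42149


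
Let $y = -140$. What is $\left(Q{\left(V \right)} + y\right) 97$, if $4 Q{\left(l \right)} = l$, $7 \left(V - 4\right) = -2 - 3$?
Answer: $- \frac{378009}{28} \approx -13500.0$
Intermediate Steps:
$V = \frac{23}{7}$ ($V = 4 + \frac{-2 - 3}{7} = 4 + \frac{1}{7} \left(-5\right) = 4 - \frac{5}{7} = \frac{23}{7} \approx 3.2857$)
$Q{\left(l \right)} = \frac{l}{4}$
$\left(Q{\left(V \right)} + y\right) 97 = \left(\frac{1}{4} \cdot \frac{23}{7} - 140\right) 97 = \left(\frac{23}{28} - 140\right) 97 = \left(- \frac{3897}{28}\right) 97 = - \frac{378009}{28}$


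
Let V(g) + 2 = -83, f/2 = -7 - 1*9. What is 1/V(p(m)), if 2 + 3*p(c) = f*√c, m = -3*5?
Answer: -1/85 ≈ -0.011765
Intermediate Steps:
f = -32 (f = 2*(-7 - 1*9) = 2*(-7 - 9) = 2*(-16) = -32)
m = -15
p(c) = -⅔ - 32*√c/3 (p(c) = -⅔ + (-32*√c)/3 = -⅔ - 32*√c/3)
V(g) = -85 (V(g) = -2 - 83 = -85)
1/V(p(m)) = 1/(-85) = -1/85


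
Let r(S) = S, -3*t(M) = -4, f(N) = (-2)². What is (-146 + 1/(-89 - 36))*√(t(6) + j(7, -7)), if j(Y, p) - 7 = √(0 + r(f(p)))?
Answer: -18251*√93/375 ≈ -469.35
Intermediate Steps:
f(N) = 4
t(M) = 4/3 (t(M) = -⅓*(-4) = 4/3)
j(Y, p) = 9 (j(Y, p) = 7 + √(0 + 4) = 7 + √4 = 7 + 2 = 9)
(-146 + 1/(-89 - 36))*√(t(6) + j(7, -7)) = (-146 + 1/(-89 - 36))*√(4/3 + 9) = (-146 + 1/(-125))*√(31/3) = (-146 - 1/125)*(√93/3) = -18251*√93/375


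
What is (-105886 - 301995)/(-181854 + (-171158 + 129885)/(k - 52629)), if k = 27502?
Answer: 10248825887/4569404185 ≈ 2.2429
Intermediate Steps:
(-105886 - 301995)/(-181854 + (-171158 + 129885)/(k - 52629)) = (-105886 - 301995)/(-181854 + (-171158 + 129885)/(27502 - 52629)) = -407881/(-181854 - 41273/(-25127)) = -407881/(-181854 - 41273*(-1/25127)) = -407881/(-181854 + 41273/25127) = -407881/(-4569404185/25127) = -407881*(-25127/4569404185) = 10248825887/4569404185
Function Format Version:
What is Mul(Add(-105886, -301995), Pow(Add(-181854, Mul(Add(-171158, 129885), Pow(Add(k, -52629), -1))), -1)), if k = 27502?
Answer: Rational(10248825887, 4569404185) ≈ 2.2429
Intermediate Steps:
Mul(Add(-105886, -301995), Pow(Add(-181854, Mul(Add(-171158, 129885), Pow(Add(k, -52629), -1))), -1)) = Mul(Add(-105886, -301995), Pow(Add(-181854, Mul(Add(-171158, 129885), Pow(Add(27502, -52629), -1))), -1)) = Mul(-407881, Pow(Add(-181854, Mul(-41273, Pow(-25127, -1))), -1)) = Mul(-407881, Pow(Add(-181854, Mul(-41273, Rational(-1, 25127))), -1)) = Mul(-407881, Pow(Add(-181854, Rational(41273, 25127)), -1)) = Mul(-407881, Pow(Rational(-4569404185, 25127), -1)) = Mul(-407881, Rational(-25127, 4569404185)) = Rational(10248825887, 4569404185)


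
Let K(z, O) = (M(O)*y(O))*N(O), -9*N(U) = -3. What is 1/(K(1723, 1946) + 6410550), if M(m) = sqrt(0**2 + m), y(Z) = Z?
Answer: 28847475/184924496191982 - 2919*sqrt(1946)/184924496191982 ≈ 1.5530e-7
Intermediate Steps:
N(U) = 1/3 (N(U) = -1/9*(-3) = 1/3)
M(m) = sqrt(m) (M(m) = sqrt(0 + m) = sqrt(m))
K(z, O) = O**(3/2)/3 (K(z, O) = (sqrt(O)*O)*(1/3) = O**(3/2)*(1/3) = O**(3/2)/3)
1/(K(1723, 1946) + 6410550) = 1/(1946**(3/2)/3 + 6410550) = 1/((1946*sqrt(1946))/3 + 6410550) = 1/(1946*sqrt(1946)/3 + 6410550) = 1/(6410550 + 1946*sqrt(1946)/3)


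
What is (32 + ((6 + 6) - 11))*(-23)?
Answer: -759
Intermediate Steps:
(32 + ((6 + 6) - 11))*(-23) = (32 + (12 - 11))*(-23) = (32 + 1)*(-23) = 33*(-23) = -759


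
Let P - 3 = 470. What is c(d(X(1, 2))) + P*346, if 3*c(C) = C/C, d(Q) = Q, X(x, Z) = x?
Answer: 490975/3 ≈ 1.6366e+5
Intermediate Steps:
P = 473 (P = 3 + 470 = 473)
c(C) = ⅓ (c(C) = (C/C)/3 = (⅓)*1 = ⅓)
c(d(X(1, 2))) + P*346 = ⅓ + 473*346 = ⅓ + 163658 = 490975/3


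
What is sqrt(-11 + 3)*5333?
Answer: 10666*I*sqrt(2) ≈ 15084.0*I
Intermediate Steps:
sqrt(-11 + 3)*5333 = sqrt(-8)*5333 = (2*I*sqrt(2))*5333 = 10666*I*sqrt(2)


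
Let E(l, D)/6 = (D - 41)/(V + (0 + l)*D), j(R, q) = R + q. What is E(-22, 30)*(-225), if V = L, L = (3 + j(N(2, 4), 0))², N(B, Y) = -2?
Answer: -14850/659 ≈ -22.534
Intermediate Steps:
L = 1 (L = (3 + (-2 + 0))² = (3 - 2)² = 1² = 1)
V = 1
E(l, D) = 6*(-41 + D)/(1 + D*l) (E(l, D) = 6*((D - 41)/(1 + (0 + l)*D)) = 6*((-41 + D)/(1 + l*D)) = 6*((-41 + D)/(1 + D*l)) = 6*(-41 + D)/(1 + D*l))
E(-22, 30)*(-225) = (6*(-41 + 30)/(1 + 30*(-22)))*(-225) = (6*(-11)/(1 - 660))*(-225) = (6*(-11)/(-659))*(-225) = (6*(-1/659)*(-11))*(-225) = (66/659)*(-225) = -14850/659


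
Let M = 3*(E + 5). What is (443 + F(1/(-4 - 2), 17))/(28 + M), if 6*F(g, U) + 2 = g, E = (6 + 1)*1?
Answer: 15935/2304 ≈ 6.9162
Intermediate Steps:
E = 7 (E = 7*1 = 7)
F(g, U) = -1/3 + g/6
M = 36 (M = 3*(7 + 5) = 3*12 = 36)
(443 + F(1/(-4 - 2), 17))/(28 + M) = (443 + (-1/3 + 1/(6*(-4 - 2))))/(28 + 36) = (443 + (-1/3 + (1/6)/(-6)))/64 = (443 + (-1/3 + (1/6)*(-1/6)))*(1/64) = (443 + (-1/3 - 1/36))*(1/64) = (443 - 13/36)*(1/64) = (15935/36)*(1/64) = 15935/2304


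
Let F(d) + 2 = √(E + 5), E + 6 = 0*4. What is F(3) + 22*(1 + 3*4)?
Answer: 284 + I ≈ 284.0 + 1.0*I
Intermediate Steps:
E = -6 (E = -6 + 0*4 = -6 + 0 = -6)
F(d) = -2 + I (F(d) = -2 + √(-6 + 5) = -2 + √(-1) = -2 + I)
F(3) + 22*(1 + 3*4) = (-2 + I) + 22*(1 + 3*4) = (-2 + I) + 22*(1 + 12) = (-2 + I) + 22*13 = (-2 + I) + 286 = 284 + I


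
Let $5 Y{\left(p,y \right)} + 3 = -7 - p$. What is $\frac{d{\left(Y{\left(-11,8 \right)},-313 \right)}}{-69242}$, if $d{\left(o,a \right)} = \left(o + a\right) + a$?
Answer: $\frac{3129}{346210} \approx 0.0090379$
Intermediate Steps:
$Y{\left(p,y \right)} = -2 - \frac{p}{5}$ ($Y{\left(p,y \right)} = - \frac{3}{5} + \frac{-7 - p}{5} = - \frac{3}{5} - \left(\frac{7}{5} + \frac{p}{5}\right) = -2 - \frac{p}{5}$)
$d{\left(o,a \right)} = o + 2 a$ ($d{\left(o,a \right)} = \left(a + o\right) + a = o + 2 a$)
$\frac{d{\left(Y{\left(-11,8 \right)},-313 \right)}}{-69242} = \frac{\left(-2 - - \frac{11}{5}\right) + 2 \left(-313\right)}{-69242} = \left(\left(-2 + \frac{11}{5}\right) - 626\right) \left(- \frac{1}{69242}\right) = \left(\frac{1}{5} - 626\right) \left(- \frac{1}{69242}\right) = \left(- \frac{3129}{5}\right) \left(- \frac{1}{69242}\right) = \frac{3129}{346210}$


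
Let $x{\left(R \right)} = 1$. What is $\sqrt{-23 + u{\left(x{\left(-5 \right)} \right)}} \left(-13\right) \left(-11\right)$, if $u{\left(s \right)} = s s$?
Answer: $143 i \sqrt{22} \approx 670.73 i$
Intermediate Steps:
$u{\left(s \right)} = s^{2}$
$\sqrt{-23 + u{\left(x{\left(-5 \right)} \right)}} \left(-13\right) \left(-11\right) = \sqrt{-23 + 1^{2}} \left(-13\right) \left(-11\right) = \sqrt{-23 + 1} \left(-13\right) \left(-11\right) = \sqrt{-22} \left(-13\right) \left(-11\right) = i \sqrt{22} \left(-13\right) \left(-11\right) = - 13 i \sqrt{22} \left(-11\right) = 143 i \sqrt{22}$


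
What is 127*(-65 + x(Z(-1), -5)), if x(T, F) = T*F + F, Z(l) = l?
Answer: -8255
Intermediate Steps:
x(T, F) = F + F*T (x(T, F) = F*T + F = F + F*T)
127*(-65 + x(Z(-1), -5)) = 127*(-65 - 5*(1 - 1)) = 127*(-65 - 5*0) = 127*(-65 + 0) = 127*(-65) = -8255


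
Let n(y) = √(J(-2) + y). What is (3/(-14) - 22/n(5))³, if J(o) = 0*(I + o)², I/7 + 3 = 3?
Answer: -853911/13720 - 1044989*√5/2450 ≈ -1016.0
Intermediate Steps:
I = 0 (I = -21 + 7*3 = -21 + 21 = 0)
J(o) = 0 (J(o) = 0*(0 + o)² = 0*o² = 0)
n(y) = √y (n(y) = √(0 + y) = √y)
(3/(-14) - 22/n(5))³ = (3/(-14) - 22*√5/5)³ = (3*(-1/14) - 22*√5/5)³ = (-3/14 - 22*√5/5)³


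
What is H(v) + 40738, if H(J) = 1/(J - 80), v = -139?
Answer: 8921621/219 ≈ 40738.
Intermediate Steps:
H(J) = 1/(-80 + J)
H(v) + 40738 = 1/(-80 - 139) + 40738 = 1/(-219) + 40738 = -1/219 + 40738 = 8921621/219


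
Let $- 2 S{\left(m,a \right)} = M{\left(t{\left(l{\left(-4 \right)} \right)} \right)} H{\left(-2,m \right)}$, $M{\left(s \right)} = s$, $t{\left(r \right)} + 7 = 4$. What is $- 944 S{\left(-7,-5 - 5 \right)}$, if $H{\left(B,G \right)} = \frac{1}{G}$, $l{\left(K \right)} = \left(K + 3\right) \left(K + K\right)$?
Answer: $\frac{1416}{7} \approx 202.29$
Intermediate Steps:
$l{\left(K \right)} = 2 K \left(3 + K\right)$ ($l{\left(K \right)} = \left(3 + K\right) 2 K = 2 K \left(3 + K\right)$)
$t{\left(r \right)} = -3$ ($t{\left(r \right)} = -7 + 4 = -3$)
$S{\left(m,a \right)} = \frac{3}{2 m}$ ($S{\left(m,a \right)} = - \frac{\left(-3\right) \frac{1}{m}}{2} = \frac{3}{2 m}$)
$- 944 S{\left(-7,-5 - 5 \right)} = - 944 \frac{3}{2 \left(-7\right)} = - 944 \cdot \frac{3}{2} \left(- \frac{1}{7}\right) = \left(-944\right) \left(- \frac{3}{14}\right) = \frac{1416}{7}$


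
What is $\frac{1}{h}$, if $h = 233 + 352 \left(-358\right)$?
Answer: $- \frac{1}{125783} \approx -7.9502 \cdot 10^{-6}$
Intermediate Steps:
$h = -125783$ ($h = 233 - 126016 = -125783$)
$\frac{1}{h} = \frac{1}{-125783} = - \frac{1}{125783}$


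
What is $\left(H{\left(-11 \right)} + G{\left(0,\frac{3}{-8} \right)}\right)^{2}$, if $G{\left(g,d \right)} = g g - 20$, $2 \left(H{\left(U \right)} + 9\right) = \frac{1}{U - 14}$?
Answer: $\frac{2105401}{2500} \approx 842.16$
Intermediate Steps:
$H{\left(U \right)} = -9 + \frac{1}{2 \left(-14 + U\right)}$ ($H{\left(U \right)} = -9 + \frac{1}{2 \left(U - 14\right)} = -9 + \frac{1}{2 \left(-14 + U\right)}$)
$G{\left(g,d \right)} = -20 + g^{2}$ ($G{\left(g,d \right)} = g^{2} - 20 = -20 + g^{2}$)
$\left(H{\left(-11 \right)} + G{\left(0,\frac{3}{-8} \right)}\right)^{2} = \left(\frac{253 - -198}{2 \left(-14 - 11\right)} - \left(20 - 0^{2}\right)\right)^{2} = \left(\frac{253 + 198}{2 \left(-25\right)} + \left(-20 + 0\right)\right)^{2} = \left(\frac{1}{2} \left(- \frac{1}{25}\right) 451 - 20\right)^{2} = \left(- \frac{451}{50} - 20\right)^{2} = \left(- \frac{1451}{50}\right)^{2} = \frac{2105401}{2500}$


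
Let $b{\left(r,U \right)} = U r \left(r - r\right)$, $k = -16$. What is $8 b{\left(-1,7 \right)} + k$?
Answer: $-16$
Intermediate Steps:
$b{\left(r,U \right)} = 0$ ($b{\left(r,U \right)} = U r 0 = 0$)
$8 b{\left(-1,7 \right)} + k = 8 \cdot 0 - 16 = 0 - 16 = -16$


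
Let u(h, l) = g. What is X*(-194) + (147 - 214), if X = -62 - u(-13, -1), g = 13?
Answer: 14483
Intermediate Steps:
u(h, l) = 13
X = -75 (X = -62 - 1*13 = -62 - 13 = -75)
X*(-194) + (147 - 214) = -75*(-194) + (147 - 214) = 14550 - 67 = 14483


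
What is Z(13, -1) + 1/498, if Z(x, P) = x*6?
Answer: 38845/498 ≈ 78.002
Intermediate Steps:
Z(x, P) = 6*x
Z(13, -1) + 1/498 = 6*13 + 1/498 = 78 + 1/498 = 38845/498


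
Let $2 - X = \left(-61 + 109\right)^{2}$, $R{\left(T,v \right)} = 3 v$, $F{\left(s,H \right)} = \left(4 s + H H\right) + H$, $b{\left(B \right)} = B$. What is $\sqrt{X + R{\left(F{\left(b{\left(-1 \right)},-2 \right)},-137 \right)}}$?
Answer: $i \sqrt{2713} \approx 52.086 i$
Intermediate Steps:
$F{\left(s,H \right)} = H + H^{2} + 4 s$ ($F{\left(s,H \right)} = \left(4 s + H^{2}\right) + H = \left(H^{2} + 4 s\right) + H = H + H^{2} + 4 s$)
$X = -2302$ ($X = 2 - \left(-61 + 109\right)^{2} = 2 - 48^{2} = 2 - 2304 = -2302$)
$\sqrt{X + R{\left(F{\left(b{\left(-1 \right)},-2 \right)},-137 \right)}} = \sqrt{-2302 + 3 \left(-137\right)} = \sqrt{-2302 - 411} = \sqrt{-2713} = i \sqrt{2713}$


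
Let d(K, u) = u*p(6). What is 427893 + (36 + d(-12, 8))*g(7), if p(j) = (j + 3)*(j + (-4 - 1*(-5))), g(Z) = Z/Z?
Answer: 428433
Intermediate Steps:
g(Z) = 1
p(j) = (1 + j)*(3 + j) (p(j) = (3 + j)*(j + (-4 + 5)) = (3 + j)*(j + 1) = (3 + j)*(1 + j) = (1 + j)*(3 + j))
d(K, u) = 63*u (d(K, u) = u*(3 + 6² + 4*6) = u*(3 + 36 + 24) = u*63 = 63*u)
427893 + (36 + d(-12, 8))*g(7) = 427893 + (36 + 63*8)*1 = 427893 + (36 + 504)*1 = 427893 + 540*1 = 427893 + 540 = 428433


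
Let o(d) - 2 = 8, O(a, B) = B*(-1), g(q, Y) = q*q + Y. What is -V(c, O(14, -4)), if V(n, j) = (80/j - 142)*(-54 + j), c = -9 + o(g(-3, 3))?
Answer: -6100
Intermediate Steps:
g(q, Y) = Y + q² (g(q, Y) = q² + Y = Y + q²)
O(a, B) = -B
o(d) = 10 (o(d) = 2 + 8 = 10)
c = 1 (c = -9 + 10 = 1)
V(n, j) = (-142 + 80/j)*(-54 + j)
-V(c, O(14, -4)) = -(7748 - 4320/((-1*(-4))) - (-142)*(-4)) = -(7748 - 4320/4 - 142*4) = -(7748 - 4320*¼ - 568) = -(7748 - 1080 - 568) = -1*6100 = -6100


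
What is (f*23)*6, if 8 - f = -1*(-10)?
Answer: -276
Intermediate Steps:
f = -2 (f = 8 - (-1)*(-10) = 8 - 1*10 = 8 - 10 = -2)
(f*23)*6 = -2*23*6 = -46*6 = -276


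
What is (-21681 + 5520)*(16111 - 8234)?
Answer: -127300197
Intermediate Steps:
(-21681 + 5520)*(16111 - 8234) = -16161*7877 = -127300197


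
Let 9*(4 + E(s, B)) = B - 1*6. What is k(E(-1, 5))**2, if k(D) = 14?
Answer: 196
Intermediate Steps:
E(s, B) = -14/3 + B/9 (E(s, B) = -4 + (B - 1*6)/9 = -4 + (B - 6)/9 = -4 + (-6 + B)/9 = -4 + (-2/3 + B/9) = -14/3 + B/9)
k(E(-1, 5))**2 = 14**2 = 196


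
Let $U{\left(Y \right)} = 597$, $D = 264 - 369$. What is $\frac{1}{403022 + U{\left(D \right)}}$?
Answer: $\frac{1}{403619} \approx 2.4776 \cdot 10^{-6}$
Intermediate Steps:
$D = -105$
$\frac{1}{403022 + U{\left(D \right)}} = \frac{1}{403022 + 597} = \frac{1}{403619}$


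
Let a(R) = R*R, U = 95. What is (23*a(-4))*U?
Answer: 34960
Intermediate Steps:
a(R) = R²
(23*a(-4))*U = (23*(-4)²)*95 = (23*16)*95 = 368*95 = 34960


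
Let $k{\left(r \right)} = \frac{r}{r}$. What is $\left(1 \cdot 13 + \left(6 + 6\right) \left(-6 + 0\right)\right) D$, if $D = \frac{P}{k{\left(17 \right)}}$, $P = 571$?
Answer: $-33689$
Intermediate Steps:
$k{\left(r \right)} = 1$
$D = 571$ ($D = \frac{571}{1} = 571 \cdot 1 = 571$)
$\left(1 \cdot 13 + \left(6 + 6\right) \left(-6 + 0\right)\right) D = \left(1 \cdot 13 + \left(6 + 6\right) \left(-6 + 0\right)\right) 571 = \left(13 + 12 \left(-6\right)\right) 571 = \left(13 - 72\right) 571 = \left(-59\right) 571 = -33689$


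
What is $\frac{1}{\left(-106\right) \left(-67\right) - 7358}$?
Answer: $- \frac{1}{256} \approx -0.0039063$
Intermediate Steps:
$\frac{1}{\left(-106\right) \left(-67\right) - 7358} = \frac{1}{7102 - 7358} = \frac{1}{-256} = - \frac{1}{256}$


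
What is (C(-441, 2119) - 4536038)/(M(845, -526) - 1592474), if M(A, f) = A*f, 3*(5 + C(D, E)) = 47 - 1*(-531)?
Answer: 13607551/6110832 ≈ 2.2268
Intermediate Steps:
C(D, E) = 563/3 (C(D, E) = -5 + (47 - 1*(-531))/3 = -5 + (47 + 531)/3 = -5 + (⅓)*578 = -5 + 578/3 = 563/3)
(C(-441, 2119) - 4536038)/(M(845, -526) - 1592474) = (563/3 - 4536038)/(845*(-526) - 1592474) = -13607551/(3*(-444470 - 1592474)) = -13607551/3/(-2036944) = -13607551/3*(-1/2036944) = 13607551/6110832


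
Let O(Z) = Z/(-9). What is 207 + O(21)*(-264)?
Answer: 823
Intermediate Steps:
O(Z) = -Z/9 (O(Z) = Z*(-⅑) = -Z/9)
207 + O(21)*(-264) = 207 - ⅑*21*(-264) = 207 - 7/3*(-264) = 207 + 616 = 823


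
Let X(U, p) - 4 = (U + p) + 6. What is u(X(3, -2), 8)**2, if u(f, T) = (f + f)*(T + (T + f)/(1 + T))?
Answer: 4008004/81 ≈ 49482.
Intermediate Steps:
X(U, p) = 10 + U + p (X(U, p) = 4 + ((U + p) + 6) = 4 + (6 + U + p) = 10 + U + p)
u(f, T) = 2*f*(T + (T + f)/(1 + T)) (u(f, T) = (2*f)*(T + (T + f)/(1 + T)) = 2*f*(T + (T + f)/(1 + T)))
u(X(3, -2), 8)**2 = (2*(10 + 3 - 2)*((10 + 3 - 2) + 8**2 + 2*8)/(1 + 8))**2 = (2*11*(11 + 64 + 16)/9)**2 = (2*11*(1/9)*91)**2 = (2002/9)**2 = 4008004/81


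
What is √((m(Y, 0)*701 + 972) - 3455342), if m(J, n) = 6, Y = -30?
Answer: 2*I*√862541 ≈ 1857.5*I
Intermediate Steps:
√((m(Y, 0)*701 + 972) - 3455342) = √((6*701 + 972) - 3455342) = √((4206 + 972) - 3455342) = √(5178 - 3455342) = √(-3450164) = 2*I*√862541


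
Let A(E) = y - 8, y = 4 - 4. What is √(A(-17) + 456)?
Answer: 8*√7 ≈ 21.166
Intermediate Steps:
y = 0
A(E) = -8 (A(E) = 0 - 8 = -8)
√(A(-17) + 456) = √(-8 + 456) = √448 = 8*√7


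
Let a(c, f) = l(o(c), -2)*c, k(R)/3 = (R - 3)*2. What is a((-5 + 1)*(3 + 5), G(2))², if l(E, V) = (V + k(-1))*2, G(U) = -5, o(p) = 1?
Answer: 2768896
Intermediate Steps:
k(R) = -18 + 6*R (k(R) = 3*((R - 3)*2) = 3*((-3 + R)*2) = 3*(-6 + 2*R) = -18 + 6*R)
l(E, V) = -48 + 2*V (l(E, V) = (V + (-18 + 6*(-1)))*2 = (V + (-18 - 6))*2 = (V - 24)*2 = (-24 + V)*2 = -48 + 2*V)
a(c, f) = -52*c (a(c, f) = (-48 + 2*(-2))*c = (-48 - 4)*c = -52*c)
a((-5 + 1)*(3 + 5), G(2))² = (-52*(-5 + 1)*(3 + 5))² = (-(-208)*8)² = (-52*(-32))² = 1664² = 2768896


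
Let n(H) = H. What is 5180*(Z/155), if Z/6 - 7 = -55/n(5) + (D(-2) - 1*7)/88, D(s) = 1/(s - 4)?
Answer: -558145/682 ≈ -818.39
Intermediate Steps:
D(s) = 1/(-4 + s)
Z = -2155/88 (Z = 42 + 6*(-55/5 + (1/(-4 - 2) - 1*7)/88) = 42 + 6*(-55*⅕ + (1/(-6) - 7)*(1/88)) = 42 + 6*(-11 + (-⅙ - 7)*(1/88)) = 42 + 6*(-11 - 43/6*1/88) = 42 + 6*(-11 - 43/528) = 42 + 6*(-5851/528) = 42 - 5851/88 = -2155/88 ≈ -24.489)
5180*(Z/155) = 5180*(-2155/88/155) = 5180*(-2155/88*1/155) = 5180*(-431/2728) = -558145/682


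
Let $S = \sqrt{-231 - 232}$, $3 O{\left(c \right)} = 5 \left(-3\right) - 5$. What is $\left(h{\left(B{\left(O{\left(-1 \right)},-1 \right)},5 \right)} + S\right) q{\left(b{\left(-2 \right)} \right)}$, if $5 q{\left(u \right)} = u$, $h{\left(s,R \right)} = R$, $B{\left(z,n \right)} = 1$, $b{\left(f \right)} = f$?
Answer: $-2 - \frac{2 i \sqrt{463}}{5} \approx -2.0 - 8.607 i$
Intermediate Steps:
$O{\left(c \right)} = - \frac{20}{3}$ ($O{\left(c \right)} = \frac{5 \left(-3\right) - 5}{3} = \frac{-15 - 5}{3} = \frac{1}{3} \left(-20\right) = - \frac{20}{3}$)
$q{\left(u \right)} = \frac{u}{5}$
$S = i \sqrt{463}$ ($S = \sqrt{-463} = i \sqrt{463} \approx 21.517 i$)
$\left(h{\left(B{\left(O{\left(-1 \right)},-1 \right)},5 \right)} + S\right) q{\left(b{\left(-2 \right)} \right)} = \left(5 + i \sqrt{463}\right) \frac{1}{5} \left(-2\right) = \left(5 + i \sqrt{463}\right) \left(- \frac{2}{5}\right) = -2 - \frac{2 i \sqrt{463}}{5}$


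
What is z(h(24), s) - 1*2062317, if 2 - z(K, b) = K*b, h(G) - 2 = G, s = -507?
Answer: -2049133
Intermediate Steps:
h(G) = 2 + G
z(K, b) = 2 - K*b
z(h(24), s) - 1*2062317 = (2 - 1*(2 + 24)*(-507)) - 1*2062317 = (2 - 1*26*(-507)) - 2062317 = (2 + 13182) - 2062317 = 13184 - 2062317 = -2049133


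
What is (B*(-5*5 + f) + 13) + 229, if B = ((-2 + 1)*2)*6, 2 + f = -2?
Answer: 590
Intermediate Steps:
f = -4 (f = -2 - 2 = -4)
B = -12 (B = -1*2*6 = -2*6 = -12)
(B*(-5*5 + f) + 13) + 229 = (-12*(-5*5 - 4) + 13) + 229 = (-12*(-25 - 4) + 13) + 229 = (-12*(-29) + 13) + 229 = (348 + 13) + 229 = 361 + 229 = 590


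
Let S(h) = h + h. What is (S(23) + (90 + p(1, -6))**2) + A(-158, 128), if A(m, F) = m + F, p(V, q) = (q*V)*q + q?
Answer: 14416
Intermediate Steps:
p(V, q) = q + V*q**2 (p(V, q) = (V*q)*q + q = V*q**2 + q = q + V*q**2)
S(h) = 2*h
A(m, F) = F + m
(S(23) + (90 + p(1, -6))**2) + A(-158, 128) = (2*23 + (90 - 6*(1 + 1*(-6)))**2) + (128 - 158) = (46 + (90 - 6*(1 - 6))**2) - 30 = (46 + (90 - 6*(-5))**2) - 30 = (46 + (90 + 30)**2) - 30 = (46 + 120**2) - 30 = (46 + 14400) - 30 = 14446 - 30 = 14416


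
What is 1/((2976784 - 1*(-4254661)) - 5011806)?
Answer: 1/2219639 ≈ 4.5052e-7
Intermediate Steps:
1/((2976784 - 1*(-4254661)) - 5011806) = 1/((2976784 + 4254661) - 5011806) = 1/(7231445 - 5011806) = 1/2219639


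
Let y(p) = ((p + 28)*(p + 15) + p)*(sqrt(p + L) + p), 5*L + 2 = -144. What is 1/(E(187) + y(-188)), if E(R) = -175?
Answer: -25843355/134396609260709 - 27492*I*sqrt(5430)/134396609260709 ≈ -1.9229e-7 - 1.5074e-8*I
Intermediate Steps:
L = -146/5 (L = -2/5 + (1/5)*(-144) = -2/5 - 144/5 = -146/5 ≈ -29.200)
y(p) = (p + sqrt(-146/5 + p))*(p + (15 + p)*(28 + p)) (y(p) = ((p + 28)*(p + 15) + p)*(sqrt(p - 146/5) + p) = ((28 + p)*(15 + p) + p)*(sqrt(-146/5 + p) + p) = ((15 + p)*(28 + p) + p)*(p + sqrt(-146/5 + p)) = (p + (15 + p)*(28 + p))*(p + sqrt(-146/5 + p)) = (p + sqrt(-146/5 + p))*(p + (15 + p)*(28 + p)))
1/(E(187) + y(-188)) = 1/(-175 + ((-188)**3 + 44*(-188)**2 + 84*sqrt(-730 + 25*(-188)) + 420*(-188) + (1/5)*(-188)**2*sqrt(-730 + 25*(-188)) + (44/5)*(-188)*sqrt(-730 + 25*(-188)))) = 1/(-175 + (-6644672 + 44*35344 + 84*sqrt(-730 - 4700) - 78960 + (1/5)*35344*sqrt(-730 - 4700) + (44/5)*(-188)*sqrt(-730 - 4700))) = 1/(-175 + (-6644672 + 1555136 + 84*sqrt(-5430) - 78960 + (1/5)*35344*sqrt(-5430) + (44/5)*(-188)*sqrt(-5430))) = 1/(-175 + (-6644672 + 1555136 + 84*(I*sqrt(5430)) - 78960 + (1/5)*35344*(I*sqrt(5430)) + (44/5)*(-188)*(I*sqrt(5430)))) = 1/(-175 + (-6644672 + 1555136 + 84*I*sqrt(5430) - 78960 + 35344*I*sqrt(5430)/5 - 8272*I*sqrt(5430)/5)) = 1/(-175 + (-5168496 + 27492*I*sqrt(5430)/5)) = 1/(-5168671 + 27492*I*sqrt(5430)/5)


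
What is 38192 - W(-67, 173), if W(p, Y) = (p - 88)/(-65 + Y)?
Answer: 4124891/108 ≈ 38193.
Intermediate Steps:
W(p, Y) = (-88 + p)/(-65 + Y)
38192 - W(-67, 173) = 38192 - (-88 - 67)/(-65 + 173) = 38192 - (-155)/108 = 38192 - 1*(-155/108) = 38192 + 155/108 = 4124891/108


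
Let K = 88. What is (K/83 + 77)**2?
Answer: 41977441/6889 ≈ 6093.4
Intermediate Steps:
(K/83 + 77)**2 = (88/83 + 77)**2 = (6479/83)**2 = 41977441/6889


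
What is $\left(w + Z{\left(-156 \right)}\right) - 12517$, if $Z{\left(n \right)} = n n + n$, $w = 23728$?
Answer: $35391$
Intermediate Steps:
$Z{\left(n \right)} = n + n^{2}$ ($Z{\left(n \right)} = n^{2} + n = n + n^{2}$)
$\left(w + Z{\left(-156 \right)}\right) - 12517 = \left(23728 - 156 \left(1 - 156\right)\right) - 12517 = \left(23728 - -24180\right) - 12517 = \left(23728 + 24180\right) - 12517 = 47908 - 12517 = 35391$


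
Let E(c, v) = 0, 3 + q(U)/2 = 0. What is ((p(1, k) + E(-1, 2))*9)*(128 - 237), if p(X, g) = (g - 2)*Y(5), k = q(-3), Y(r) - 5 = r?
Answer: 78480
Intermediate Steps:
q(U) = -6 (q(U) = -6 + 2*0 = -6 + 0 = -6)
Y(r) = 5 + r
k = -6
p(X, g) = -20 + 10*g (p(X, g) = (g - 2)*(5 + 5) = (-2 + g)*10 = -20 + 10*g)
((p(1, k) + E(-1, 2))*9)*(128 - 237) = (((-20 + 10*(-6)) + 0)*9)*(128 - 237) = (((-20 - 60) + 0)*9)*(-109) = ((-80 + 0)*9)*(-109) = -80*9*(-109) = -720*(-109) = 78480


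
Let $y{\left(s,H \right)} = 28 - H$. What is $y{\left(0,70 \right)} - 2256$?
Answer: $-2298$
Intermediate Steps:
$y{\left(0,70 \right)} - 2256 = \left(28 - 70\right) - 2256 = -42 - 2256 = -2298$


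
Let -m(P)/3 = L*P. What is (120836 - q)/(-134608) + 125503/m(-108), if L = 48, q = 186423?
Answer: 1119607303/130838976 ≈ 8.5571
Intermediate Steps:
m(P) = -144*P
(120836 - q)/(-134608) + 125503/m(-108) = (120836 - 1*186423)/(-134608) + 125503/((-144*(-108))) = (120836 - 186423)*(-1/134608) + 125503/15552 = -65587*(-1/134608) + 125503*(1/15552) = 65587/134608 + 125503/15552 = 1119607303/130838976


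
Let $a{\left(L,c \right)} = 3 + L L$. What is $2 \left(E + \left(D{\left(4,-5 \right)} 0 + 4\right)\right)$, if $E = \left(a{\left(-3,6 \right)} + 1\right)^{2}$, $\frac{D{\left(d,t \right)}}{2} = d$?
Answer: $346$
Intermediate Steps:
$D{\left(d,t \right)} = 2 d$
$a{\left(L,c \right)} = 3 + L^{2}$
$E = 169$ ($E = \left(\left(3 + \left(-3\right)^{2}\right) + 1\right)^{2} = \left(\left(3 + 9\right) + 1\right)^{2} = \left(12 + 1\right)^{2} = 13^{2} = 169$)
$2 \left(E + \left(D{\left(4,-5 \right)} 0 + 4\right)\right) = 2 \left(169 + \left(2 \cdot 4 \cdot 0 + 4\right)\right) = 2 \left(169 + \left(8 \cdot 0 + 4\right)\right) = 2 \left(169 + \left(0 + 4\right)\right) = 2 \left(169 + 4\right) = 2 \cdot 173 = 346$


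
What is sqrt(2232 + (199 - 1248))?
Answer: 13*sqrt(7) ≈ 34.395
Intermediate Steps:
sqrt(2232 + (199 - 1248)) = sqrt(2232 - 1049) = sqrt(1183) = 13*sqrt(7)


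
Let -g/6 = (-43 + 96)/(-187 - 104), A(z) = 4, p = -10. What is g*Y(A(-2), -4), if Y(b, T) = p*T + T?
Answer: 3816/97 ≈ 39.340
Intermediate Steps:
g = 106/97 (g = -6*(-43 + 96)/(-187 - 104) = -318/(-291) = -318*(-1)/291 = -6*(-53/291) = 106/97 ≈ 1.0928)
Y(b, T) = -9*T (Y(b, T) = -10*T + T = -9*T)
g*Y(A(-2), -4) = 106*(-9*(-4))/97 = (106/97)*36 = 3816/97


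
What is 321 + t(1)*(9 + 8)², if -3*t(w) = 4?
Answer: -193/3 ≈ -64.333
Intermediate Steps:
t(w) = -4/3 (t(w) = -⅓*4 = -4/3)
321 + t(1)*(9 + 8)² = 321 - 4*(9 + 8)²/3 = 321 - 4/3*17² = 321 - 4/3*289 = 321 - 1156/3 = -193/3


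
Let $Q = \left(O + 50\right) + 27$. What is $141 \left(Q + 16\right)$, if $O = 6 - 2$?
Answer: $13677$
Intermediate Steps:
$O = 4$ ($O = 6 - 2 = 4$)
$Q = 81$ ($Q = \left(4 + 50\right) + 27 = 54 + 27 = 81$)
$141 \left(Q + 16\right) = 141 \left(81 + 16\right) = 141 \cdot 97 = 13677$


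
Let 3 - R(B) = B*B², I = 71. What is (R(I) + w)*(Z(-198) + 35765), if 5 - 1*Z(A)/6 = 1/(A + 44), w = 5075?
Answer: -972484665594/77 ≈ -1.2630e+10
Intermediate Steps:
R(B) = 3 - B³ (R(B) = 3 - B*B² = 3 - B³)
Z(A) = 30 - 6/(44 + A) (Z(A) = 30 - 6/(A + 44) = 30 - 6/(44 + A))
(R(I) + w)*(Z(-198) + 35765) = ((3 - 1*71³) + 5075)*(6*(219 + 5*(-198))/(44 - 198) + 35765) = ((3 - 1*357911) + 5075)*(6*(219 - 990)/(-154) + 35765) = ((3 - 357911) + 5075)*(6*(-1/154)*(-771) + 35765) = (-357908 + 5075)*(2313/77 + 35765) = -352833*2756218/77 = -972484665594/77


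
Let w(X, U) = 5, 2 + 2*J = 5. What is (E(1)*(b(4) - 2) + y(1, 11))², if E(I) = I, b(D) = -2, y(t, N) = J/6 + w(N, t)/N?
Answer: 21025/1936 ≈ 10.860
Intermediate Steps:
J = 3/2 (J = -1 + (½)*5 = -1 + 5/2 = 3/2 ≈ 1.5000)
y(t, N) = ¼ + 5/N (y(t, N) = (3/2)/6 + 5/N = (3/2)*(⅙) + 5/N = ¼ + 5/N)
(E(1)*(b(4) - 2) + y(1, 11))² = (1*(-2 - 2) + (¼)*(20 + 11)/11)² = (1*(-4) + (¼)*(1/11)*31)² = (-4 + 31/44)² = (-145/44)² = 21025/1936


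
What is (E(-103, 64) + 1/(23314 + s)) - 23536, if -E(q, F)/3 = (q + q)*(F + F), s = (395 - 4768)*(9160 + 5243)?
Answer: 3498617125839/62961005 ≈ 55568.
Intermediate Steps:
s = -62984319 (s = -4373*14403 = -62984319)
E(q, F) = -12*F*q (E(q, F) = -3*(q + q)*(F + F) = -3*2*q*2*F = -12*F*q)
(E(-103, 64) + 1/(23314 + s)) - 23536 = (-12*64*(-103) + 1/(23314 - 62984319)) - 23536 = (79104 + 1/(-62961005)) - 23536 = (79104 - 1/62961005) - 23536 = 4980467339519/62961005 - 23536 = 3498617125839/62961005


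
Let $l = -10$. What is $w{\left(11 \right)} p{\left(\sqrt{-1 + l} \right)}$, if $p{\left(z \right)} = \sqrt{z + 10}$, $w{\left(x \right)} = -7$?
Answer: $- 7 \sqrt{10 + i \sqrt{11}} \approx -22.43 - 3.6226 i$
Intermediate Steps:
$p{\left(z \right)} = \sqrt{10 + z}$
$w{\left(11 \right)} p{\left(\sqrt{-1 + l} \right)} = - 7 \sqrt{10 + \sqrt{-1 - 10}} = - 7 \sqrt{10 + \sqrt{-11}} = - 7 \sqrt{10 + i \sqrt{11}}$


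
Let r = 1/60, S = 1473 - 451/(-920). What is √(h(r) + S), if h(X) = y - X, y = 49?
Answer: √2899398630/1380 ≈ 39.019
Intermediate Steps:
S = 1355611/920 (S = 1473 - 451*(-1/920) = 1473 + 451/920 = 1355611/920 ≈ 1473.5)
r = 1/60 ≈ 0.016667
h(X) = 49 - X
√(h(r) + S) = √((49 - 1*1/60) + 1355611/920) = √((49 - 1/60) + 1355611/920) = √(2939/60 + 1355611/920) = √(4202027/2760) = √2899398630/1380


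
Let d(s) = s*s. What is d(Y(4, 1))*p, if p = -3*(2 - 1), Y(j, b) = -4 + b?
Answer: -27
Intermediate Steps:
d(s) = s²
p = -3 (p = -3*1 = -3)
d(Y(4, 1))*p = (-4 + 1)²*(-3) = (-3)²*(-3) = 9*(-3) = -27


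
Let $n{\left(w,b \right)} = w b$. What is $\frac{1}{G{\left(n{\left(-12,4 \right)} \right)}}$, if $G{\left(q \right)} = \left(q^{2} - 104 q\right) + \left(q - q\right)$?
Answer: $\frac{1}{7296} \approx 0.00013706$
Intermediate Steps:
$n{\left(w,b \right)} = b w$
$G{\left(q \right)} = q^{2} - 104 q$ ($G{\left(q \right)} = \left(q^{2} - 104 q\right) + 0 = q^{2} - 104 q$)
$\frac{1}{G{\left(n{\left(-12,4 \right)} \right)}} = \frac{1}{4 \left(-12\right) \left(-104 + 4 \left(-12\right)\right)} = \frac{1}{\left(-48\right) \left(-104 - 48\right)} = \frac{1}{\left(-48\right) \left(-152\right)} = \frac{1}{7296}$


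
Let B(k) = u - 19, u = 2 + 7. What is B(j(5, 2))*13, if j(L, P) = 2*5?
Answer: -130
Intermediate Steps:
j(L, P) = 10
u = 9
B(k) = -10 (B(k) = 9 - 19 = -10)
B(j(5, 2))*13 = -10*13 = -130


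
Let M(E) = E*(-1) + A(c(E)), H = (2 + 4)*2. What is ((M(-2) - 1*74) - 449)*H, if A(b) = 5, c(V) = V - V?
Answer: -6192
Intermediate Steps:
c(V) = 0
H = 12 (H = 6*2 = 12)
M(E) = 5 - E (M(E) = E*(-1) + 5 = -E + 5 = 5 - E)
((M(-2) - 1*74) - 449)*H = (((5 - 1*(-2)) - 1*74) - 449)*12 = (((5 + 2) - 74) - 449)*12 = ((7 - 74) - 449)*12 = (-67 - 449)*12 = -516*12 = -6192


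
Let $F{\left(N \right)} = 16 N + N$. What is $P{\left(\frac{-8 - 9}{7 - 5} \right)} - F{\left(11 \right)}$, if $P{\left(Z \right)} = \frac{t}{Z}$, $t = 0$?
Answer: $-187$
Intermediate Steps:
$F{\left(N \right)} = 17 N$
$P{\left(Z \right)} = 0$ ($P{\left(Z \right)} = \frac{0}{Z} = 0$)
$P{\left(\frac{-8 - 9}{7 - 5} \right)} - F{\left(11 \right)} = 0 - 17 \cdot 11 = 0 - 187 = -187$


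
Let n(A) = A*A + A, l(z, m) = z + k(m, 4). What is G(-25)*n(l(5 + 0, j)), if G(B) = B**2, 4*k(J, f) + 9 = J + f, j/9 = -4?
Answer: 223125/16 ≈ 13945.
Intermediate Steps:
j = -36 (j = 9*(-4) = -36)
k(J, f) = -9/4 + J/4 + f/4 (k(J, f) = -9/4 + (J + f)/4 = -9/4 + (J/4 + f/4) = -9/4 + J/4 + f/4)
l(z, m) = -5/4 + z + m/4 (l(z, m) = z + (-9/4 + m/4 + (1/4)*4) = z + (-9/4 + m/4 + 1) = z + (-5/4 + m/4) = -5/4 + z + m/4)
n(A) = A + A**2 (n(A) = A**2 + A = A + A**2)
G(-25)*n(l(5 + 0, j)) = (-25)**2*((-5/4 + (5 + 0) + (1/4)*(-36))*(1 + (-5/4 + (5 + 0) + (1/4)*(-36)))) = 625*((-5/4 + 5 - 9)*(1 + (-5/4 + 5 - 9))) = 625*(-21*(1 - 21/4)/4) = 625*(-21/4*(-17/4)) = 625*(357/16) = 223125/16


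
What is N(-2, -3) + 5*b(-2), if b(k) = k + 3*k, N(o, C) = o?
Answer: -42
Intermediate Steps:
b(k) = 4*k
N(-2, -3) + 5*b(-2) = -2 + 5*(4*(-2)) = -2 + 5*(-8) = -2 - 40 = -42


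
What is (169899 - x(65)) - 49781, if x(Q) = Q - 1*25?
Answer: 120078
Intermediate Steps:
x(Q) = -25 + Q (x(Q) = Q - 25 = -25 + Q)
(169899 - x(65)) - 49781 = (169899 - (-25 + 65)) - 49781 = (169899 - 1*40) - 49781 = (169899 - 40) - 49781 = 169859 - 49781 = 120078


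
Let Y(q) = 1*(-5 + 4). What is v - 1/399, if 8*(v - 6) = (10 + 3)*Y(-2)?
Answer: 13957/3192 ≈ 4.3725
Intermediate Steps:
Y(q) = -1 (Y(q) = 1*(-1) = -1)
v = 35/8 (v = 6 + ((10 + 3)*(-1))/8 = 6 + (13*(-1))/8 = 6 + (⅛)*(-13) = 6 - 13/8 = 35/8 ≈ 4.3750)
v - 1/399 = 35/8 - 1/399 = 13957/3192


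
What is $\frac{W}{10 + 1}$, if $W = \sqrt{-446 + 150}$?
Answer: $\frac{2 i \sqrt{74}}{11} \approx 1.5641 i$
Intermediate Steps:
$W = 2 i \sqrt{74}$ ($W = \sqrt{-296} = 2 i \sqrt{74} \approx 17.205 i$)
$\frac{W}{10 + 1} = \frac{2 i \sqrt{74}}{10 + 1} = \frac{2 i \sqrt{74}}{11}$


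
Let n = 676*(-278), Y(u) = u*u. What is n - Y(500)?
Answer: -437928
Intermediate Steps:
Y(u) = u**2
n = -187928
n - Y(500) = -187928 - 1*500**2 = -187928 - 1*250000 = -187928 - 250000 = -437928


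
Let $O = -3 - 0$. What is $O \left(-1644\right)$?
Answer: $4932$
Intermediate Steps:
$O = -3$ ($O = -3 + 0 = -3$)
$O \left(-1644\right) = \left(-3\right) \left(-1644\right) = 4932$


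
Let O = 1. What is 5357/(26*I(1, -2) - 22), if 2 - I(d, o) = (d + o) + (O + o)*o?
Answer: 5357/4 ≈ 1339.3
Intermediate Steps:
I(d, o) = 2 - d - o - o*(1 + o) (I(d, o) = 2 - ((d + o) + (1 + o)*o) = 2 - ((d + o) + o*(1 + o)) = 2 - (d + o + o*(1 + o)) = 2 + (-d - o - o*(1 + o)) = 2 - d - o - o*(1 + o))
5357/(26*I(1, -2) - 22) = 5357/(26*(2 - 1*1 - 1*(-2)² - 2*(-2)) - 22) = 5357/(26*(2 - 1 - 1*4 + 4) - 22) = 5357/(26*(2 - 1 - 4 + 4) - 22) = 5357/(26*1 - 22) = 5357/(26 - 22) = 5357/4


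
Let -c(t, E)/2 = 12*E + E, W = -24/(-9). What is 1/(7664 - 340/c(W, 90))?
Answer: 117/896705 ≈ 0.00013048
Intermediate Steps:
W = 8/3 (W = -24*(-⅑) = 8/3 ≈ 2.6667)
c(t, E) = -26*E (c(t, E) = -2*(12*E + E) = -26*E)
1/(7664 - 340/c(W, 90)) = 1/(7664 - 340/((-26*90))) = 1/(7664 - 340/(-2340)) = 1/(7664 - 340*(-1/2340)) = 1/(7664 + 17/117) = 1/(896705/117) = 117/896705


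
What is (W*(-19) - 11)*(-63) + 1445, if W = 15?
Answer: 20093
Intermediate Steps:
(W*(-19) - 11)*(-63) + 1445 = (15*(-19) - 11)*(-63) + 1445 = (-285 - 11)*(-63) + 1445 = -296*(-63) + 1445 = 18648 + 1445 = 20093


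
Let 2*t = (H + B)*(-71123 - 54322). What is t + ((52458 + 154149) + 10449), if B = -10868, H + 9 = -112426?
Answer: 15468178947/2 ≈ 7.7341e+9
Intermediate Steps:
H = -112435 (H = -9 - 112426 = -112435)
t = 15467744835/2 (t = ((-112435 - 10868)*(-71123 - 54322))/2 = (-123303*(-125445))/2 = (½)*15467744835 = 15467744835/2 ≈ 7.7339e+9)
t + ((52458 + 154149) + 10449) = 15467744835/2 + ((52458 + 154149) + 10449) = 15467744835/2 + (206607 + 10449) = 15467744835/2 + 217056 = 15468178947/2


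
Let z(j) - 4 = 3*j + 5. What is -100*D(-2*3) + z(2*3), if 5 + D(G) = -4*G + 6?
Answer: -2473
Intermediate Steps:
D(G) = 1 - 4*G (D(G) = -5 + (-4*G + 6) = -5 + (6 - 4*G) = 1 - 4*G)
z(j) = 9 + 3*j (z(j) = 4 + (3*j + 5) = 4 + (5 + 3*j) = 9 + 3*j)
-100*D(-2*3) + z(2*3) = -100*(1 - (-8)*3) + (9 + 3*(2*3)) = -100*(1 - 4*(-6)) + (9 + 3*6) = -100*(1 + 24) + (9 + 18) = -100*25 + 27 = -2500 + 27 = -2473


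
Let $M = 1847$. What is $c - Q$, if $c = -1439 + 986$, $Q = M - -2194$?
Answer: $-4494$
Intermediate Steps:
$Q = 4041$ ($Q = 1847 - -2194 = 1847 + 2194 = 4041$)
$c = -453$
$c - Q = -453 - 4041 = -4494$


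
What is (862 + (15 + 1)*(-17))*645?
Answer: 380550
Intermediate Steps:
(862 + (15 + 1)*(-17))*645 = (862 + 16*(-17))*645 = (862 - 272)*645 = 590*645 = 380550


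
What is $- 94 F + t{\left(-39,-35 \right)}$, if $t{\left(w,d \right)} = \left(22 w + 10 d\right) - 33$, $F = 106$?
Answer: $-11205$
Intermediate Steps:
$t{\left(w,d \right)} = -33 + 10 d + 22 w$ ($t{\left(w,d \right)} = \left(10 d + 22 w\right) - 33 = -33 + 10 d + 22 w$)
$- 94 F + t{\left(-39,-35 \right)} = \left(-94\right) 106 + \left(-33 + 10 \left(-35\right) + 22 \left(-39\right)\right) = -9964 - 1241 = -11205$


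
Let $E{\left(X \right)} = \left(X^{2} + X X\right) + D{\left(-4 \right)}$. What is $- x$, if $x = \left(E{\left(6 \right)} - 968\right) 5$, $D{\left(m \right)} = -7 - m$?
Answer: $4495$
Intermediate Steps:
$E{\left(X \right)} = -3 + 2 X^{2}$ ($E{\left(X \right)} = \left(X^{2} + X X\right) - 3 = \left(X^{2} + X^{2}\right) + \left(-7 + 4\right) = 2 X^{2} - 3 = -3 + 2 X^{2}$)
$x = -4495$ ($x = \left(\left(-3 + 2 \cdot 6^{2}\right) - 968\right) 5 = \left(\left(-3 + 2 \cdot 36\right) - 968\right) 5 = \left(\left(-3 + 72\right) - 968\right) 5 = \left(69 - 968\right) 5 = \left(-899\right) 5 = -4495$)
$- x = \left(-1\right) \left(-4495\right) = 4495$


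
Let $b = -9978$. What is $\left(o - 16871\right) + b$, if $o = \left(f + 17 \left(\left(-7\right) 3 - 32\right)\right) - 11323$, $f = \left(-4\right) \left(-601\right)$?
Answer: $-36669$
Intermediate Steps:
$f = 2404$
$o = -9820$ ($o = \left(2404 + 17 \left(\left(-7\right) 3 - 32\right)\right) - 11323 = \left(2404 + 17 \left(-21 - 32\right)\right) - 11323 = \left(2404 + 17 \left(-53\right)\right) - 11323 = \left(2404 - 901\right) - 11323 = 1503 - 11323 = -9820$)
$\left(o - 16871\right) + b = \left(-9820 - 16871\right) - 9978 = -26691 - 9978 = -36669$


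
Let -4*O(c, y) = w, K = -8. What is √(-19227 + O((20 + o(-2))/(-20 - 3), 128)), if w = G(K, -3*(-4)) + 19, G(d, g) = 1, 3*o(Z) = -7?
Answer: 4*I*√1202 ≈ 138.68*I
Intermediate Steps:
o(Z) = -7/3 (o(Z) = (⅓)*(-7) = -7/3)
w = 20 (w = 1 + 19 = 20)
O(c, y) = -5 (O(c, y) = -¼*20 = -5)
√(-19227 + O((20 + o(-2))/(-20 - 3), 128)) = √(-19227 - 5) = √(-19232) = 4*I*√1202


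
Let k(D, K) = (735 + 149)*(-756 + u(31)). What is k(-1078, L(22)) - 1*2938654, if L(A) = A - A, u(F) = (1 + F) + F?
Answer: -3551266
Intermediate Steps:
u(F) = 1 + 2*F
L(A) = 0
k(D, K) = -612612 (k(D, K) = (735 + 149)*(-756 + (1 + 2*31)) = 884*(-756 + (1 + 62)) = 884*(-756 + 63) = 884*(-693) = -612612)
k(-1078, L(22)) - 1*2938654 = -612612 - 1*2938654 = -612612 - 2938654 = -3551266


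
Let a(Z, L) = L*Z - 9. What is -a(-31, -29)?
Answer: -890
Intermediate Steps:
a(Z, L) = -9 + L*Z
-a(-31, -29) = -(-9 - 29*(-31)) = -(-9 + 899) = -1*890 = -890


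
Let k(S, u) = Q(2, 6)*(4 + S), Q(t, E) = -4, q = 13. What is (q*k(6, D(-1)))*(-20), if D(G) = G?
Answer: 10400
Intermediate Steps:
k(S, u) = -16 - 4*S (k(S, u) = -4*(4 + S) = -16 - 4*S)
(q*k(6, D(-1)))*(-20) = (13*(-16 - 4*6))*(-20) = (13*(-16 - 24))*(-20) = (13*(-40))*(-20) = -520*(-20) = 10400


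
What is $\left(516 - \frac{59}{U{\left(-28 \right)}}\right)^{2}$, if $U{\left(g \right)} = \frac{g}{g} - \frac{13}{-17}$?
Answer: $\frac{209583529}{900} \approx 2.3287 \cdot 10^{5}$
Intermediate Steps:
$U{\left(g \right)} = \frac{30}{17}$ ($U{\left(g \right)} = 1 - - \frac{13}{17} = 1 + \frac{13}{17} = \frac{30}{17}$)
$\left(516 - \frac{59}{U{\left(-28 \right)}}\right)^{2} = \left(516 - \frac{59}{\frac{30}{17}}\right)^{2} = \left(516 - \frac{1003}{30}\right)^{2} = \left(\frac{14477}{30}\right)^{2} = \frac{209583529}{900}$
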